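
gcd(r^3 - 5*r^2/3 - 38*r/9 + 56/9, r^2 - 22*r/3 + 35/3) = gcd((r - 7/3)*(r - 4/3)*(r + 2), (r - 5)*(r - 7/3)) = r - 7/3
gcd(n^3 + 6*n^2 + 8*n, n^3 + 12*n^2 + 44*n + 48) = n^2 + 6*n + 8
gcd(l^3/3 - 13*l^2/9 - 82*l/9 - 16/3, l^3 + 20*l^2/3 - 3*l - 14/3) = l + 2/3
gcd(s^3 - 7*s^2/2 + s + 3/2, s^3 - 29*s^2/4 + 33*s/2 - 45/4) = s - 3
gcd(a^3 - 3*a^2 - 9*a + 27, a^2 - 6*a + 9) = a^2 - 6*a + 9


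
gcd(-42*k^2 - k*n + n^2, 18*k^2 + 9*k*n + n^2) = 6*k + n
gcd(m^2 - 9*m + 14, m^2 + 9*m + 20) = 1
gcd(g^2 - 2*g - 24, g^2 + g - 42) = g - 6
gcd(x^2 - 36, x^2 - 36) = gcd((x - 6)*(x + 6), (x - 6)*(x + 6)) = x^2 - 36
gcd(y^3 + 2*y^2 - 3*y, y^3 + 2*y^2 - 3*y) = y^3 + 2*y^2 - 3*y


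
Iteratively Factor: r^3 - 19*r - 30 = (r - 5)*(r^2 + 5*r + 6) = (r - 5)*(r + 2)*(r + 3)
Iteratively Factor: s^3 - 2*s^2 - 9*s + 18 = (s - 3)*(s^2 + s - 6) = (s - 3)*(s + 3)*(s - 2)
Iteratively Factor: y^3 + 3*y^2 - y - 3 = (y + 1)*(y^2 + 2*y - 3) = (y - 1)*(y + 1)*(y + 3)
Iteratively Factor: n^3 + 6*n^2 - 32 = (n + 4)*(n^2 + 2*n - 8) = (n - 2)*(n + 4)*(n + 4)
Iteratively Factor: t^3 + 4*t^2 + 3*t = (t)*(t^2 + 4*t + 3) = t*(t + 1)*(t + 3)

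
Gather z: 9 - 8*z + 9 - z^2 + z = -z^2 - 7*z + 18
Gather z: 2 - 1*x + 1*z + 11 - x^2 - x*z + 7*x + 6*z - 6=-x^2 + 6*x + z*(7 - x) + 7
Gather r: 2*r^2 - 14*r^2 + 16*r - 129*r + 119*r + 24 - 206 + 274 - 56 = -12*r^2 + 6*r + 36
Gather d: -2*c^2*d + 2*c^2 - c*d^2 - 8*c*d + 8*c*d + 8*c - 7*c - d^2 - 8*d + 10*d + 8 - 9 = 2*c^2 + c + d^2*(-c - 1) + d*(2 - 2*c^2) - 1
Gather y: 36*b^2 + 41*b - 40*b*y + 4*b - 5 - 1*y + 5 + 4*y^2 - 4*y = 36*b^2 + 45*b + 4*y^2 + y*(-40*b - 5)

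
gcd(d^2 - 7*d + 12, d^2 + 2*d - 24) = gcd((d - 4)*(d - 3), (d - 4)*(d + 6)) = d - 4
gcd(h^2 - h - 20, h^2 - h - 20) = h^2 - h - 20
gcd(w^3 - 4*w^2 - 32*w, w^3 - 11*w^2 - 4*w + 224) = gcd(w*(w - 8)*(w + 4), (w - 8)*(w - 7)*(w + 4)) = w^2 - 4*w - 32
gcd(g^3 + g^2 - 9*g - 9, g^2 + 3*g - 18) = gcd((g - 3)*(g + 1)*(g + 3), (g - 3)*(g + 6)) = g - 3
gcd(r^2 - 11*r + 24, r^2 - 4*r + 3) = r - 3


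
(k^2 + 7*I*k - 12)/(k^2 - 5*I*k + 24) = (k + 4*I)/(k - 8*I)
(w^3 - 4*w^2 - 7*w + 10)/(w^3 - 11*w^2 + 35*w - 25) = (w + 2)/(w - 5)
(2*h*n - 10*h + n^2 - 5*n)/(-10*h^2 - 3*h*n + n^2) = (5 - n)/(5*h - n)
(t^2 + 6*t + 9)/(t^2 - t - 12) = (t + 3)/(t - 4)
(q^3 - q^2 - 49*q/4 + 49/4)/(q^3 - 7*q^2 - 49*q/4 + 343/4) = (q - 1)/(q - 7)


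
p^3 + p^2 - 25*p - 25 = (p - 5)*(p + 1)*(p + 5)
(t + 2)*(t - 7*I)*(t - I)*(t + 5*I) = t^4 + 2*t^3 - 3*I*t^3 + 33*t^2 - 6*I*t^2 + 66*t - 35*I*t - 70*I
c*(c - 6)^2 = c^3 - 12*c^2 + 36*c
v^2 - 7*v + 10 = (v - 5)*(v - 2)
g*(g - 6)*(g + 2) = g^3 - 4*g^2 - 12*g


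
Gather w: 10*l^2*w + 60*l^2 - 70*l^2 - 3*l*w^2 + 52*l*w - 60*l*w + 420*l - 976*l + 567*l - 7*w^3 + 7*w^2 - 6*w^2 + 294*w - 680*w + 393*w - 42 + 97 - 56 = -10*l^2 + 11*l - 7*w^3 + w^2*(1 - 3*l) + w*(10*l^2 - 8*l + 7) - 1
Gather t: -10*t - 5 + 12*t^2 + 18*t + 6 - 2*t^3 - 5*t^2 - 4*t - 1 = -2*t^3 + 7*t^2 + 4*t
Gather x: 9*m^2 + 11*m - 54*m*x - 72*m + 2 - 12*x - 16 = 9*m^2 - 61*m + x*(-54*m - 12) - 14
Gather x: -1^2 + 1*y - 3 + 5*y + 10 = 6*y + 6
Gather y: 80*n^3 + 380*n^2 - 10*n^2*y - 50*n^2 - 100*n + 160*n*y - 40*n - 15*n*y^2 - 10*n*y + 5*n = 80*n^3 + 330*n^2 - 15*n*y^2 - 135*n + y*(-10*n^2 + 150*n)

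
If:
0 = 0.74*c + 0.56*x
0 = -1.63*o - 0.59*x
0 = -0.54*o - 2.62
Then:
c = -10.14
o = -4.85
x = 13.40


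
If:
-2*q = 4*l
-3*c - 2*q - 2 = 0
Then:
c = -2*q/3 - 2/3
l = -q/2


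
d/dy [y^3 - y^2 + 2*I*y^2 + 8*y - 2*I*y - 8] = 3*y^2 + y*(-2 + 4*I) + 8 - 2*I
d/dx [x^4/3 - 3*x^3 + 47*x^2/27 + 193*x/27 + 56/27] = 4*x^3/3 - 9*x^2 + 94*x/27 + 193/27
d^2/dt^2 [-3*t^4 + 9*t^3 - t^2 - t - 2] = -36*t^2 + 54*t - 2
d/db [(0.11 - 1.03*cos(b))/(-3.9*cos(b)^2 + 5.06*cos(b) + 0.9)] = (4.017*cos(b)^2 - 0.858*cos(b) + 1.4836)*sin(b)/(15.21*cos(b)^4 - 39.468*cos(b)^3 + 18.5836*cos(b)^2 + 9.108*cos(b) + 0.81)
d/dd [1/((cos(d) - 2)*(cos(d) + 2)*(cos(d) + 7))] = (-3*sin(d)^2 + 14*cos(d) - 1)*sin(d)/((cos(d) - 2)^2*(cos(d) + 2)^2*(cos(d) + 7)^2)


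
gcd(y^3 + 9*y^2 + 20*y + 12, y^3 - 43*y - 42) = y^2 + 7*y + 6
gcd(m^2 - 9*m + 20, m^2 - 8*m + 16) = m - 4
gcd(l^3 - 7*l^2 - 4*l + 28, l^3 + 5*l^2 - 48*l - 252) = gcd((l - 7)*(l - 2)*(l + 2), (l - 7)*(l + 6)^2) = l - 7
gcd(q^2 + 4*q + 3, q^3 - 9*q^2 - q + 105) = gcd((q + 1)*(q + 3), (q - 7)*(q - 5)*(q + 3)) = q + 3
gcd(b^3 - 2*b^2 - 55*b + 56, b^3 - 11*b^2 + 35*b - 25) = b - 1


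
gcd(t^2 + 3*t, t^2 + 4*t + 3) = t + 3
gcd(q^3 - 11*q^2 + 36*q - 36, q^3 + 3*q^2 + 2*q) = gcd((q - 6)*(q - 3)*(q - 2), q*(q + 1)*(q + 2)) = 1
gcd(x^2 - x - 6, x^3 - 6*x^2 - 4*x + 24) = x + 2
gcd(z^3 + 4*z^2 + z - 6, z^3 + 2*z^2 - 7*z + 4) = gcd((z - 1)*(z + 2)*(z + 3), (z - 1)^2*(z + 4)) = z - 1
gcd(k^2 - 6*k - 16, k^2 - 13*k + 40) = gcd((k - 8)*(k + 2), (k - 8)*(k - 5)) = k - 8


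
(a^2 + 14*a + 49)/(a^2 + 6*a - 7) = (a + 7)/(a - 1)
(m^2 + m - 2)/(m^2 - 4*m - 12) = (m - 1)/(m - 6)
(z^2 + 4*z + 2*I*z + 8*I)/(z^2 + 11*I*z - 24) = (z^2 + 2*z*(2 + I) + 8*I)/(z^2 + 11*I*z - 24)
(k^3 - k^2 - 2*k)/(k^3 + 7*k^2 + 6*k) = (k - 2)/(k + 6)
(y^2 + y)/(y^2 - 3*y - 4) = y/(y - 4)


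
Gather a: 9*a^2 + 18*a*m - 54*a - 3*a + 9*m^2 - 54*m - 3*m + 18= 9*a^2 + a*(18*m - 57) + 9*m^2 - 57*m + 18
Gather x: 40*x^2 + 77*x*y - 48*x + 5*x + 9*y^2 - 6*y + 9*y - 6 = 40*x^2 + x*(77*y - 43) + 9*y^2 + 3*y - 6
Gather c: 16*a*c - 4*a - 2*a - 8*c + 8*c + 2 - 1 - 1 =16*a*c - 6*a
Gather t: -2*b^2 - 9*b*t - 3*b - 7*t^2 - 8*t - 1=-2*b^2 - 3*b - 7*t^2 + t*(-9*b - 8) - 1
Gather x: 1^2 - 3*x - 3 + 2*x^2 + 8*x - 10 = 2*x^2 + 5*x - 12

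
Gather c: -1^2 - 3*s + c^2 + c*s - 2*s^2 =c^2 + c*s - 2*s^2 - 3*s - 1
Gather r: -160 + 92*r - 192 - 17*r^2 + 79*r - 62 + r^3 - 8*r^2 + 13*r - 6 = r^3 - 25*r^2 + 184*r - 420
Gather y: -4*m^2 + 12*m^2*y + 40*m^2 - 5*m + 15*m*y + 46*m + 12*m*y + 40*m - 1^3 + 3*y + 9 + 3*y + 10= 36*m^2 + 81*m + y*(12*m^2 + 27*m + 6) + 18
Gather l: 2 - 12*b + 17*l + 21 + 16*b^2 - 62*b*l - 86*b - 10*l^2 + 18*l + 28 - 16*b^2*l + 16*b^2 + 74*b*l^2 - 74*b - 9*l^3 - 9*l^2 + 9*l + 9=32*b^2 - 172*b - 9*l^3 + l^2*(74*b - 19) + l*(-16*b^2 - 62*b + 44) + 60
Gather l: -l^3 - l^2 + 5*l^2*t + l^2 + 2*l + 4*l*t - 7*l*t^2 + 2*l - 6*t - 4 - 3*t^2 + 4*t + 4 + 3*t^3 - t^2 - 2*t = -l^3 + 5*l^2*t + l*(-7*t^2 + 4*t + 4) + 3*t^3 - 4*t^2 - 4*t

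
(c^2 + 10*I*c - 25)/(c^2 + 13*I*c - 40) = (c + 5*I)/(c + 8*I)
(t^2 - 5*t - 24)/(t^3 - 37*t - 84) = (t - 8)/(t^2 - 3*t - 28)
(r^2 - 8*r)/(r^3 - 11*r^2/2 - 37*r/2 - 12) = 2*r/(2*r^2 + 5*r + 3)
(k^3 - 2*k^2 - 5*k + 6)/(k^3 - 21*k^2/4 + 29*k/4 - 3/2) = 4*(k^2 + k - 2)/(4*k^2 - 9*k + 2)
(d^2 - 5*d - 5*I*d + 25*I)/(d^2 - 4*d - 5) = (d - 5*I)/(d + 1)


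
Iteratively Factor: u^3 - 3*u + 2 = (u + 2)*(u^2 - 2*u + 1) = (u - 1)*(u + 2)*(u - 1)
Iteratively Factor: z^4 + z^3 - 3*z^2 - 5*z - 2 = (z + 1)*(z^3 - 3*z - 2) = (z + 1)^2*(z^2 - z - 2) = (z + 1)^3*(z - 2)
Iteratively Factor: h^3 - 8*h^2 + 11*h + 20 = (h + 1)*(h^2 - 9*h + 20) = (h - 4)*(h + 1)*(h - 5)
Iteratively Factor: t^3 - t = (t + 1)*(t^2 - t) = t*(t + 1)*(t - 1)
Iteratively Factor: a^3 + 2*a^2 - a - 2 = (a - 1)*(a^2 + 3*a + 2) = (a - 1)*(a + 2)*(a + 1)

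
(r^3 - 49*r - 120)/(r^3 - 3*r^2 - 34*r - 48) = (r + 5)/(r + 2)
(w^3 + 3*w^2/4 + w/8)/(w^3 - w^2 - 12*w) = (w^2 + 3*w/4 + 1/8)/(w^2 - w - 12)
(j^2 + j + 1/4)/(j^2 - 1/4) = (2*j + 1)/(2*j - 1)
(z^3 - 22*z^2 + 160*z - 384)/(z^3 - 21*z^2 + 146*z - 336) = (z - 8)/(z - 7)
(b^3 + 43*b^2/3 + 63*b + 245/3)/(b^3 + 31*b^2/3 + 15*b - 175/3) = (3*b + 7)/(3*b - 5)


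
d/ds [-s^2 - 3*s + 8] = -2*s - 3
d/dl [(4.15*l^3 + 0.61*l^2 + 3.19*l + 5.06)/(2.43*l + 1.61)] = (20.169*l^3 + 21.5268*l^2 + 1.9642*l - 7.1599)/(5.9049*l^2 + 7.8246*l + 2.5921)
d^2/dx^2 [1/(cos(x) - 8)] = (sin(x)^2 - 8*cos(x) + 1)/(cos(x) - 8)^3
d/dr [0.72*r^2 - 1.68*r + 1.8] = 1.44*r - 1.68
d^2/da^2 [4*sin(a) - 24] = -4*sin(a)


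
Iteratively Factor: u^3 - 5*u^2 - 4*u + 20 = (u + 2)*(u^2 - 7*u + 10) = (u - 2)*(u + 2)*(u - 5)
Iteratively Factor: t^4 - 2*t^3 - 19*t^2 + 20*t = (t - 5)*(t^3 + 3*t^2 - 4*t) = (t - 5)*(t - 1)*(t^2 + 4*t) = (t - 5)*(t - 1)*(t + 4)*(t)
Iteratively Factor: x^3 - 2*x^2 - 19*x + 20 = (x - 5)*(x^2 + 3*x - 4) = (x - 5)*(x + 4)*(x - 1)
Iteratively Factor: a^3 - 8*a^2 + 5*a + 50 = (a - 5)*(a^2 - 3*a - 10) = (a - 5)*(a + 2)*(a - 5)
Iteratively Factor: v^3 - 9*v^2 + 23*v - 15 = (v - 5)*(v^2 - 4*v + 3) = (v - 5)*(v - 1)*(v - 3)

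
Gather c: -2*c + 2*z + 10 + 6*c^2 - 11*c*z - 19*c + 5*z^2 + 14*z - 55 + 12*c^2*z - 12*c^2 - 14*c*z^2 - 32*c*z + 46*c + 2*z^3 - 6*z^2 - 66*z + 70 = c^2*(12*z - 6) + c*(-14*z^2 - 43*z + 25) + 2*z^3 - z^2 - 50*z + 25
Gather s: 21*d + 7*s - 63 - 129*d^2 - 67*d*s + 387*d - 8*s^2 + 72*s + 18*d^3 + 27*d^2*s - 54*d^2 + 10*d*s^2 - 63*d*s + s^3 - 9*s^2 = 18*d^3 - 183*d^2 + 408*d + s^3 + s^2*(10*d - 17) + s*(27*d^2 - 130*d + 79) - 63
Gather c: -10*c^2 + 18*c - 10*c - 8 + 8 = -10*c^2 + 8*c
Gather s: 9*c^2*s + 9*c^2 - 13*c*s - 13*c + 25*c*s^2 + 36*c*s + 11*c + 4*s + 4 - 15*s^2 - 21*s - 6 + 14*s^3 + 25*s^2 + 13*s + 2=9*c^2 - 2*c + 14*s^3 + s^2*(25*c + 10) + s*(9*c^2 + 23*c - 4)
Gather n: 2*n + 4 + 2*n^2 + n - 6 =2*n^2 + 3*n - 2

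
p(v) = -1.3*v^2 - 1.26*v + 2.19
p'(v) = -2.6*v - 1.26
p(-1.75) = 0.41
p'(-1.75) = 3.29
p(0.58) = 1.02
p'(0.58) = -2.77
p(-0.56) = 2.49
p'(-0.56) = 0.20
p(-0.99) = 2.16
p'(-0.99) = 1.31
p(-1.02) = 2.12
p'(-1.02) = 1.39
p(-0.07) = 2.27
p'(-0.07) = -1.08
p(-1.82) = 0.18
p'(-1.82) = 3.47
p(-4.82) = -21.94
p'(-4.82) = 11.27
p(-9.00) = -91.77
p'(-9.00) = 22.14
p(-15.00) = -271.41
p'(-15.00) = 37.74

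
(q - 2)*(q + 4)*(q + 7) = q^3 + 9*q^2 + 6*q - 56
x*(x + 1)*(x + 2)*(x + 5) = x^4 + 8*x^3 + 17*x^2 + 10*x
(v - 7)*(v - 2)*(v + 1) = v^3 - 8*v^2 + 5*v + 14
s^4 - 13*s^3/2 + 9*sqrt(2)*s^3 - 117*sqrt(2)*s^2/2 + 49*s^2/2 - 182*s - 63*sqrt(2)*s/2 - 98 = (s - 7)*(s + 1/2)*(s + 2*sqrt(2))*(s + 7*sqrt(2))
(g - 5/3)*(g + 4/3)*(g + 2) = g^3 + 5*g^2/3 - 26*g/9 - 40/9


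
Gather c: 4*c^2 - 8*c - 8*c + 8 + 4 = 4*c^2 - 16*c + 12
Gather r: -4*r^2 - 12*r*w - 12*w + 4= -4*r^2 - 12*r*w - 12*w + 4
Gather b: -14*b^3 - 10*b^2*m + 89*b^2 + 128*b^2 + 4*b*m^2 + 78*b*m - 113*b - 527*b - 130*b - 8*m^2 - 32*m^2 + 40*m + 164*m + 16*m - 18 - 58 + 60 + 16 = -14*b^3 + b^2*(217 - 10*m) + b*(4*m^2 + 78*m - 770) - 40*m^2 + 220*m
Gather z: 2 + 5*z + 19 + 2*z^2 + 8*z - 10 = 2*z^2 + 13*z + 11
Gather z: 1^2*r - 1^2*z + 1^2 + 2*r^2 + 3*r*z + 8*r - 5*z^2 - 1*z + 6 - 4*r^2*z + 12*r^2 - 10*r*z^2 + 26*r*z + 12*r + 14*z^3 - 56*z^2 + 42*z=14*r^2 + 21*r + 14*z^3 + z^2*(-10*r - 61) + z*(-4*r^2 + 29*r + 40) + 7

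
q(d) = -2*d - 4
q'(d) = -2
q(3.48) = -10.96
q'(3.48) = -2.00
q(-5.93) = 7.86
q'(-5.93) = -2.00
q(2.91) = -9.82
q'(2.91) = -2.00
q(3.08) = -10.16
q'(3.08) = -2.00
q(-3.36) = 2.72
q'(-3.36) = -2.00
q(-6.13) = 8.26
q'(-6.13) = -2.00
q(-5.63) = 7.26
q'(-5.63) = -2.00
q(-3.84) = 3.68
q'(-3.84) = -2.00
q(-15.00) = 26.00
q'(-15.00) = -2.00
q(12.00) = -28.00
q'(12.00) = -2.00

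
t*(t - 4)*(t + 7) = t^3 + 3*t^2 - 28*t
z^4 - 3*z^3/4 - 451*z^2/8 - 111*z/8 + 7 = (z - 8)*(z - 1/4)*(z + 1/2)*(z + 7)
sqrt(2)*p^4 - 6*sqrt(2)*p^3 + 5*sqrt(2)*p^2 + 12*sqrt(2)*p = p*(p - 4)*(p - 3)*(sqrt(2)*p + sqrt(2))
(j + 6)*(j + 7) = j^2 + 13*j + 42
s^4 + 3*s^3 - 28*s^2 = s^2*(s - 4)*(s + 7)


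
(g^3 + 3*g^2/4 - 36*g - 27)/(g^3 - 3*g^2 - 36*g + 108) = (g + 3/4)/(g - 3)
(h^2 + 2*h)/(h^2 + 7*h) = (h + 2)/(h + 7)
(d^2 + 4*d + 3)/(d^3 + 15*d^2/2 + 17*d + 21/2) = 2/(2*d + 7)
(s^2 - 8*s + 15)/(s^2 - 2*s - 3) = (s - 5)/(s + 1)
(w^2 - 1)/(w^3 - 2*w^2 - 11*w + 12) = (w + 1)/(w^2 - w - 12)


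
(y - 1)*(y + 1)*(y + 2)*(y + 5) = y^4 + 7*y^3 + 9*y^2 - 7*y - 10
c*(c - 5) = c^2 - 5*c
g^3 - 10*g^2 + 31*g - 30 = (g - 5)*(g - 3)*(g - 2)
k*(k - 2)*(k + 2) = k^3 - 4*k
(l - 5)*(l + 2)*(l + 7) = l^3 + 4*l^2 - 31*l - 70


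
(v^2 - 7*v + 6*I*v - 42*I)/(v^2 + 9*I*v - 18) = (v - 7)/(v + 3*I)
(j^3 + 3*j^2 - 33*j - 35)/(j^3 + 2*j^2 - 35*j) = (j + 1)/j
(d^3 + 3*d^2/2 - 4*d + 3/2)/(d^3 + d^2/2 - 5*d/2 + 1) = (d + 3)/(d + 2)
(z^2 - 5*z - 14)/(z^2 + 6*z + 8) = (z - 7)/(z + 4)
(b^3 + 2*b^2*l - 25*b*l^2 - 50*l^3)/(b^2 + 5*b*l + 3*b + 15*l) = (b^2 - 3*b*l - 10*l^2)/(b + 3)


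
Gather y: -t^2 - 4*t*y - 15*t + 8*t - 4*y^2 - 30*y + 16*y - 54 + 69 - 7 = -t^2 - 7*t - 4*y^2 + y*(-4*t - 14) + 8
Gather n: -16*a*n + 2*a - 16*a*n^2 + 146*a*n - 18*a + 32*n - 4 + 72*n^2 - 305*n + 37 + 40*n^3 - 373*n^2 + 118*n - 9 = -16*a + 40*n^3 + n^2*(-16*a - 301) + n*(130*a - 155) + 24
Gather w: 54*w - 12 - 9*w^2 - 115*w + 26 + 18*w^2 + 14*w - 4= 9*w^2 - 47*w + 10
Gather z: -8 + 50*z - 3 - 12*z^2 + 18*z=-12*z^2 + 68*z - 11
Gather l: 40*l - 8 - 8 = 40*l - 16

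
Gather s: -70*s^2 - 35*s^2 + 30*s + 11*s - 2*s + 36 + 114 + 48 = -105*s^2 + 39*s + 198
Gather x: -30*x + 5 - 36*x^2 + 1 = -36*x^2 - 30*x + 6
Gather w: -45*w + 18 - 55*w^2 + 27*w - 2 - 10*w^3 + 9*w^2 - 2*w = -10*w^3 - 46*w^2 - 20*w + 16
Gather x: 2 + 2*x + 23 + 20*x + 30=22*x + 55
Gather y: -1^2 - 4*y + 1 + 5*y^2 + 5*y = 5*y^2 + y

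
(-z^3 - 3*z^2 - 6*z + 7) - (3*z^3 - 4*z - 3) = -4*z^3 - 3*z^2 - 2*z + 10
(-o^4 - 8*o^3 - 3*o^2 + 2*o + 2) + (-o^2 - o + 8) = -o^4 - 8*o^3 - 4*o^2 + o + 10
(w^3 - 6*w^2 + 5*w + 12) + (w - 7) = w^3 - 6*w^2 + 6*w + 5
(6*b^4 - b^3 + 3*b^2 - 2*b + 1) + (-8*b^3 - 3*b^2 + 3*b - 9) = 6*b^4 - 9*b^3 + b - 8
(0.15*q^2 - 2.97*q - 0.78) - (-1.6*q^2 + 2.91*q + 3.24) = 1.75*q^2 - 5.88*q - 4.02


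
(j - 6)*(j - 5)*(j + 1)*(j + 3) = j^4 - 7*j^3 - 11*j^2 + 87*j + 90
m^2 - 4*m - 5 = (m - 5)*(m + 1)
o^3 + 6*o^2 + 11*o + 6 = (o + 1)*(o + 2)*(o + 3)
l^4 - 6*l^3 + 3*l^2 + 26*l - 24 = (l - 4)*(l - 3)*(l - 1)*(l + 2)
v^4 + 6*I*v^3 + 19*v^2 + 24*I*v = v*(v - 3*I)*(v + I)*(v + 8*I)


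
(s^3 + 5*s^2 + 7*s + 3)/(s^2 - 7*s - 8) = (s^2 + 4*s + 3)/(s - 8)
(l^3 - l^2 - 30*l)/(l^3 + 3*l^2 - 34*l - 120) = l/(l + 4)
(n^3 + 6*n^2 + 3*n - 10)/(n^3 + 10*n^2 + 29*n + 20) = (n^2 + n - 2)/(n^2 + 5*n + 4)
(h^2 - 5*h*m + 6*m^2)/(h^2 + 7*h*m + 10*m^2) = (h^2 - 5*h*m + 6*m^2)/(h^2 + 7*h*m + 10*m^2)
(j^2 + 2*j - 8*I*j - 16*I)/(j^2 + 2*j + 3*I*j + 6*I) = (j - 8*I)/(j + 3*I)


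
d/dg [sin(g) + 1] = cos(g)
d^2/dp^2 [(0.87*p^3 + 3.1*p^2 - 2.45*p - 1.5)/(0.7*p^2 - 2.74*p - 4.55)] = (-4.44089209850063e-16*p^5 + 4.44089209850063e-15*p^4 + 28.095724*p^3 + 119.90874*p^2 + 78.50955*p + 157.366)/(0.343*p^6 - 4.0278*p^5 + 9.07746*p^4 + 31.790576*p^3 - 59.00349*p^2 - 170.17455*p - 94.196375)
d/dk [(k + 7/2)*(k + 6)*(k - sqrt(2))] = 3*k^2 - 2*sqrt(2)*k + 19*k - 19*sqrt(2)/2 + 21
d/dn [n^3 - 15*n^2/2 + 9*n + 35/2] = 3*n^2 - 15*n + 9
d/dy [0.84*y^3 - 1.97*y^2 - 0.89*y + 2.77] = 2.52*y^2 - 3.94*y - 0.89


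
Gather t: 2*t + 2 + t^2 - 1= t^2 + 2*t + 1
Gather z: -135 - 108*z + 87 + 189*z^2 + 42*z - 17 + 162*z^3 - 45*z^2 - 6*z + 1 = 162*z^3 + 144*z^2 - 72*z - 64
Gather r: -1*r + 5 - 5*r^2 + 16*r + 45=-5*r^2 + 15*r + 50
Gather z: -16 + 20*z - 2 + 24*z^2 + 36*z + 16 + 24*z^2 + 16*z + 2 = 48*z^2 + 72*z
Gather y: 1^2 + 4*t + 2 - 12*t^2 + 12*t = -12*t^2 + 16*t + 3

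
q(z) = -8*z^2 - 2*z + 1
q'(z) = -16*z - 2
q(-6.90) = -366.08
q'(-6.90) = 108.40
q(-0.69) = -1.43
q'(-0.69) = 9.04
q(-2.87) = -59.16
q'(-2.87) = 43.92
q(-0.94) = -4.19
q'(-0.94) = 13.04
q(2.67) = -61.37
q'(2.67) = -44.72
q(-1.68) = -18.22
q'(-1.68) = 24.88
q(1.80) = -28.52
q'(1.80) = -30.80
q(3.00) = -77.00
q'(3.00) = -50.00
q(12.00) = -1175.00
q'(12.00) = -194.00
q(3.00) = -77.00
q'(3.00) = -50.00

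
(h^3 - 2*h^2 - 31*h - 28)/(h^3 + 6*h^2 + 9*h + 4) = (h - 7)/(h + 1)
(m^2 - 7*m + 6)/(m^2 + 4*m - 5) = (m - 6)/(m + 5)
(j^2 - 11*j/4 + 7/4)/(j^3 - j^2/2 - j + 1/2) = (4*j - 7)/(2*(2*j^2 + j - 1))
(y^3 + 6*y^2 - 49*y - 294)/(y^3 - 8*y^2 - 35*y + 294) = (y + 7)/(y - 7)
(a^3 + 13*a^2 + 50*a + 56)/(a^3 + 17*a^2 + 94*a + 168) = (a + 2)/(a + 6)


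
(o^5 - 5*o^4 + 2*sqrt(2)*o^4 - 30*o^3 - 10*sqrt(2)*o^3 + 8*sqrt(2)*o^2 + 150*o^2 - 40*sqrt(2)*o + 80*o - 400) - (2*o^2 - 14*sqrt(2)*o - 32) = o^5 - 5*o^4 + 2*sqrt(2)*o^4 - 30*o^3 - 10*sqrt(2)*o^3 + 8*sqrt(2)*o^2 + 148*o^2 - 26*sqrt(2)*o + 80*o - 368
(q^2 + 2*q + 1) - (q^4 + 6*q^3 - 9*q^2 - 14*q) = -q^4 - 6*q^3 + 10*q^2 + 16*q + 1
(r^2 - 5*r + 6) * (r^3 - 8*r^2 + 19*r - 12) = r^5 - 13*r^4 + 65*r^3 - 155*r^2 + 174*r - 72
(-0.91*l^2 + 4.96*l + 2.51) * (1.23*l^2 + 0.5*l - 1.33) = -1.1193*l^4 + 5.6458*l^3 + 6.7776*l^2 - 5.3418*l - 3.3383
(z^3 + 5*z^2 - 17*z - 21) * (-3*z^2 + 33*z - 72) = -3*z^5 + 18*z^4 + 144*z^3 - 858*z^2 + 531*z + 1512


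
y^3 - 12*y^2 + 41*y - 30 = (y - 6)*(y - 5)*(y - 1)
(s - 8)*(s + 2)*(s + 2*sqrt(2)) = s^3 - 6*s^2 + 2*sqrt(2)*s^2 - 12*sqrt(2)*s - 16*s - 32*sqrt(2)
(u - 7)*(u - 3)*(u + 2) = u^3 - 8*u^2 + u + 42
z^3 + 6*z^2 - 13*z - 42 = (z - 3)*(z + 2)*(z + 7)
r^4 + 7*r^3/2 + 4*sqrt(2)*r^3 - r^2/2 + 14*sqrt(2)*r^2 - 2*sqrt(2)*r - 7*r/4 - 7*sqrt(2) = (r + 7/2)*(r - sqrt(2)/2)*(r + sqrt(2)/2)*(r + 4*sqrt(2))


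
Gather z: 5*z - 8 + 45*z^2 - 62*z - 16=45*z^2 - 57*z - 24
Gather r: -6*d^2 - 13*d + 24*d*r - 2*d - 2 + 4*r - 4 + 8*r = -6*d^2 - 15*d + r*(24*d + 12) - 6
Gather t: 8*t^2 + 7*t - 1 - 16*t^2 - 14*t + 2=-8*t^2 - 7*t + 1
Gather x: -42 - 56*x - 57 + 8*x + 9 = -48*x - 90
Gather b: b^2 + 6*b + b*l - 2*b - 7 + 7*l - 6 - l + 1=b^2 + b*(l + 4) + 6*l - 12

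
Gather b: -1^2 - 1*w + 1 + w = 0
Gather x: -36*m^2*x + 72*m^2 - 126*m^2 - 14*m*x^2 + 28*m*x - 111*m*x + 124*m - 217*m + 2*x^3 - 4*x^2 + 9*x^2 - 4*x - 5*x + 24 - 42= -54*m^2 - 93*m + 2*x^3 + x^2*(5 - 14*m) + x*(-36*m^2 - 83*m - 9) - 18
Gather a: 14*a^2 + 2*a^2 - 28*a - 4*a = 16*a^2 - 32*a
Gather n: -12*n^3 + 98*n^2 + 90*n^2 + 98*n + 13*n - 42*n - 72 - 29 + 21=-12*n^3 + 188*n^2 + 69*n - 80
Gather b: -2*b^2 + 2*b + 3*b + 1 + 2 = -2*b^2 + 5*b + 3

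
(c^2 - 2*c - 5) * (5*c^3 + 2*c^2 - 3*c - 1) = 5*c^5 - 8*c^4 - 32*c^3 - 5*c^2 + 17*c + 5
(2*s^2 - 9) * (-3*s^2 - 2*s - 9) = -6*s^4 - 4*s^3 + 9*s^2 + 18*s + 81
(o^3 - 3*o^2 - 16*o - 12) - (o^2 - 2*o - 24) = o^3 - 4*o^2 - 14*o + 12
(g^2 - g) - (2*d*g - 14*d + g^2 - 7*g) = -2*d*g + 14*d + 6*g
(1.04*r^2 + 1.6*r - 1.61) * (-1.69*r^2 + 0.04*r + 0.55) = -1.7576*r^4 - 2.6624*r^3 + 3.3569*r^2 + 0.8156*r - 0.8855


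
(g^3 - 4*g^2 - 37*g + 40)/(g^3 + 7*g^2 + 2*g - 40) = (g^2 - 9*g + 8)/(g^2 + 2*g - 8)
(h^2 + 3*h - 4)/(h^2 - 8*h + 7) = (h + 4)/(h - 7)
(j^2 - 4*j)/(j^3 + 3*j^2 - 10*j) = (j - 4)/(j^2 + 3*j - 10)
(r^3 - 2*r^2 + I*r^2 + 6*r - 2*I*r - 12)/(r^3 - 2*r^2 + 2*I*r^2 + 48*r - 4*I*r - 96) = (r^2 + I*r + 6)/(r^2 + 2*I*r + 48)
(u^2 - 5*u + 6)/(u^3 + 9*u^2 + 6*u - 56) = (u - 3)/(u^2 + 11*u + 28)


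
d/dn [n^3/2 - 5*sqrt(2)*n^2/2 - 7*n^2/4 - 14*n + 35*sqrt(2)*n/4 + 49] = 3*n^2/2 - 5*sqrt(2)*n - 7*n/2 - 14 + 35*sqrt(2)/4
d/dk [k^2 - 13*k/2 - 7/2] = 2*k - 13/2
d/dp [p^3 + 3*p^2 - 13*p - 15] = 3*p^2 + 6*p - 13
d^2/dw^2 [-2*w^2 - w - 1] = -4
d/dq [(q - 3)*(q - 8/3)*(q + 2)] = 3*q^2 - 22*q/3 - 10/3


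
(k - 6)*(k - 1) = k^2 - 7*k + 6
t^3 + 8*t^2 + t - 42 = (t - 2)*(t + 3)*(t + 7)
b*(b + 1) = b^2 + b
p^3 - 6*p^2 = p^2*(p - 6)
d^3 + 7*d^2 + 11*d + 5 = (d + 1)^2*(d + 5)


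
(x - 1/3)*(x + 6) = x^2 + 17*x/3 - 2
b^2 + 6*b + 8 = (b + 2)*(b + 4)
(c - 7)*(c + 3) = c^2 - 4*c - 21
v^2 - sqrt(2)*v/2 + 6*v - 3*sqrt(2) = (v + 6)*(v - sqrt(2)/2)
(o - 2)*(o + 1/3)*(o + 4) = o^3 + 7*o^2/3 - 22*o/3 - 8/3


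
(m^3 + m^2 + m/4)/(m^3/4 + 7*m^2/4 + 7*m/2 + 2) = m*(4*m^2 + 4*m + 1)/(m^3 + 7*m^2 + 14*m + 8)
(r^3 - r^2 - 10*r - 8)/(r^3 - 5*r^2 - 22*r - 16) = (r - 4)/(r - 8)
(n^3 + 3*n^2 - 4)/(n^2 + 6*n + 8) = (n^2 + n - 2)/(n + 4)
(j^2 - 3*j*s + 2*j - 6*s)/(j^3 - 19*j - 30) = (j - 3*s)/(j^2 - 2*j - 15)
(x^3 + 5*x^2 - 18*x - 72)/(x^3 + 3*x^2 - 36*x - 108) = (x - 4)/(x - 6)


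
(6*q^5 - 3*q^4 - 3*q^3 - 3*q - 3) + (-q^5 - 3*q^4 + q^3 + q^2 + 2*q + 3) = 5*q^5 - 6*q^4 - 2*q^3 + q^2 - q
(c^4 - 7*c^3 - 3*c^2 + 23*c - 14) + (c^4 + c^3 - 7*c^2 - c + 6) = 2*c^4 - 6*c^3 - 10*c^2 + 22*c - 8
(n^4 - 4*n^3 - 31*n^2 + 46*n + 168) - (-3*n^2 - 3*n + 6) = n^4 - 4*n^3 - 28*n^2 + 49*n + 162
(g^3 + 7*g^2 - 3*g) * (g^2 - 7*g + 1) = g^5 - 51*g^3 + 28*g^2 - 3*g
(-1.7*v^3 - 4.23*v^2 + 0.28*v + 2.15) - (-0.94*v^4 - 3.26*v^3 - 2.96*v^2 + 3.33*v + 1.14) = 0.94*v^4 + 1.56*v^3 - 1.27*v^2 - 3.05*v + 1.01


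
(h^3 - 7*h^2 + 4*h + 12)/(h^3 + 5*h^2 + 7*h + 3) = (h^2 - 8*h + 12)/(h^2 + 4*h + 3)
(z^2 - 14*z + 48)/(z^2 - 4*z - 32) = (z - 6)/(z + 4)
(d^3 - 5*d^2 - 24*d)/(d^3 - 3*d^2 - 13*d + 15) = d*(d - 8)/(d^2 - 6*d + 5)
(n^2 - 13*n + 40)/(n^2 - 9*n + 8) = (n - 5)/(n - 1)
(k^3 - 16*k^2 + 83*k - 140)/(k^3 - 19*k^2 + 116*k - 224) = (k - 5)/(k - 8)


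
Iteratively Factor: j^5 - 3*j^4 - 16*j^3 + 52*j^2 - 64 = (j + 1)*(j^4 - 4*j^3 - 12*j^2 + 64*j - 64) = (j - 4)*(j + 1)*(j^3 - 12*j + 16) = (j - 4)*(j - 2)*(j + 1)*(j^2 + 2*j - 8) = (j - 4)*(j - 2)^2*(j + 1)*(j + 4)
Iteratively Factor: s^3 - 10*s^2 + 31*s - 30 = (s - 3)*(s^2 - 7*s + 10) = (s - 5)*(s - 3)*(s - 2)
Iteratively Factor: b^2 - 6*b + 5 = (b - 5)*(b - 1)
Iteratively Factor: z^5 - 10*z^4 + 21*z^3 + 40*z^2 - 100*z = (z + 2)*(z^4 - 12*z^3 + 45*z^2 - 50*z) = (z - 2)*(z + 2)*(z^3 - 10*z^2 + 25*z) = (z - 5)*(z - 2)*(z + 2)*(z^2 - 5*z) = z*(z - 5)*(z - 2)*(z + 2)*(z - 5)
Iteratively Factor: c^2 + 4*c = (c)*(c + 4)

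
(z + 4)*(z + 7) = z^2 + 11*z + 28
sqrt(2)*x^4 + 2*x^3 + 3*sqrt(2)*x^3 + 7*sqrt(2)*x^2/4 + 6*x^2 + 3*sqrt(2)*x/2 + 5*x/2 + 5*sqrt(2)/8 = (x + 1/2)*(x + 5/2)*(x + sqrt(2)/2)*(sqrt(2)*x + 1)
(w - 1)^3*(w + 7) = w^4 + 4*w^3 - 18*w^2 + 20*w - 7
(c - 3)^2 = c^2 - 6*c + 9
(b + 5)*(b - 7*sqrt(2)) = b^2 - 7*sqrt(2)*b + 5*b - 35*sqrt(2)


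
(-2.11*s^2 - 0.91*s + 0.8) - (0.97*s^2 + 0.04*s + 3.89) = -3.08*s^2 - 0.95*s - 3.09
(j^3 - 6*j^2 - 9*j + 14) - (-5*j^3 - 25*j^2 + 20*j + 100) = 6*j^3 + 19*j^2 - 29*j - 86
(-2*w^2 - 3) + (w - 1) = -2*w^2 + w - 4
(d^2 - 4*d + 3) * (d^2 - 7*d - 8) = d^4 - 11*d^3 + 23*d^2 + 11*d - 24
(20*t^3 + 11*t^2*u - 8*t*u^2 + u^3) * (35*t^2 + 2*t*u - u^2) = 700*t^5 + 425*t^4*u - 278*t^3*u^2 + 8*t^2*u^3 + 10*t*u^4 - u^5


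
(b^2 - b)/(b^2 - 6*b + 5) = b/(b - 5)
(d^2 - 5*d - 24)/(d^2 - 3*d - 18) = (d - 8)/(d - 6)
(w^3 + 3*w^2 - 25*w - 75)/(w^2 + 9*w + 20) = (w^2 - 2*w - 15)/(w + 4)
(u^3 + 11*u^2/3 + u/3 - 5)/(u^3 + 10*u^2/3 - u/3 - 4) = (3*u + 5)/(3*u + 4)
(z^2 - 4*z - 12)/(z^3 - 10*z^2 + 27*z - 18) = (z + 2)/(z^2 - 4*z + 3)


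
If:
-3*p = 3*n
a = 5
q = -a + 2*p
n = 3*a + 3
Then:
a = 5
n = 18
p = -18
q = -41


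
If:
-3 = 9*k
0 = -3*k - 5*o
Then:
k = -1/3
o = 1/5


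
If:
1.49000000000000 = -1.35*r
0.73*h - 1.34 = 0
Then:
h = 1.84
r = -1.10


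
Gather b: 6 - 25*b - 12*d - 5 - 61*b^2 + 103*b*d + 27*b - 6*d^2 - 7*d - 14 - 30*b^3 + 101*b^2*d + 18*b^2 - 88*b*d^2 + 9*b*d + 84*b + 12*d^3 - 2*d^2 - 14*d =-30*b^3 + b^2*(101*d - 43) + b*(-88*d^2 + 112*d + 86) + 12*d^3 - 8*d^2 - 33*d - 13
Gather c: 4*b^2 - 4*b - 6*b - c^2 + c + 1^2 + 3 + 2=4*b^2 - 10*b - c^2 + c + 6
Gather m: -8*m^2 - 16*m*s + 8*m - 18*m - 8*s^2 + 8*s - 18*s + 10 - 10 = -8*m^2 + m*(-16*s - 10) - 8*s^2 - 10*s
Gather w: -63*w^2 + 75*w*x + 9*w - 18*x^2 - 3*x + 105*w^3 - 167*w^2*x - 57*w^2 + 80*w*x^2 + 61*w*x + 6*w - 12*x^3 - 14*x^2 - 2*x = 105*w^3 + w^2*(-167*x - 120) + w*(80*x^2 + 136*x + 15) - 12*x^3 - 32*x^2 - 5*x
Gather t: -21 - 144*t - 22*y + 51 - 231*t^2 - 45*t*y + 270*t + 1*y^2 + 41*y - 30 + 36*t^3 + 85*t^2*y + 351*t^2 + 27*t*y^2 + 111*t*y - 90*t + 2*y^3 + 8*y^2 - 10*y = 36*t^3 + t^2*(85*y + 120) + t*(27*y^2 + 66*y + 36) + 2*y^3 + 9*y^2 + 9*y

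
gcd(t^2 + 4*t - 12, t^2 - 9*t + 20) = 1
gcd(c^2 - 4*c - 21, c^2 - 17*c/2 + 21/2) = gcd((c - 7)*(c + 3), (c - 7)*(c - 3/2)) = c - 7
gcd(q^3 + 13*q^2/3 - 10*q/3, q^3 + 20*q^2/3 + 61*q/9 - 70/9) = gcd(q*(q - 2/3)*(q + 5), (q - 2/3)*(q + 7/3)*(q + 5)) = q^2 + 13*q/3 - 10/3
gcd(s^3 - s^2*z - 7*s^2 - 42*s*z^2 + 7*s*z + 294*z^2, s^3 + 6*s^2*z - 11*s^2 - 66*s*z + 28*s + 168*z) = s^2 + 6*s*z - 7*s - 42*z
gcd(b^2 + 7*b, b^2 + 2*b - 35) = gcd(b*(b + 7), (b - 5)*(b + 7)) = b + 7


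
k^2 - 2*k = k*(k - 2)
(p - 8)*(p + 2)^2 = p^3 - 4*p^2 - 28*p - 32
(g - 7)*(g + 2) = g^2 - 5*g - 14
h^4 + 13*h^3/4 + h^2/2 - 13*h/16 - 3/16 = (h - 1/2)*(h + 1/4)*(h + 1/2)*(h + 3)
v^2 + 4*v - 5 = (v - 1)*(v + 5)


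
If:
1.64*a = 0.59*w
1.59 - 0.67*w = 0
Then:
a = 0.85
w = 2.37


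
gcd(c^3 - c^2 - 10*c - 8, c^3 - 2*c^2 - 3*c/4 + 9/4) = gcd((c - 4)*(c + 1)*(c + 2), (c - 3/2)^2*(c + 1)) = c + 1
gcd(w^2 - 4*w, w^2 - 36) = 1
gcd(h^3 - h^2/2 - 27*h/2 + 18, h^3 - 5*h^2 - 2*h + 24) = h - 3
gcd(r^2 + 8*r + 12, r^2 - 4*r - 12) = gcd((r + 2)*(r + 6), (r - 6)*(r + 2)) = r + 2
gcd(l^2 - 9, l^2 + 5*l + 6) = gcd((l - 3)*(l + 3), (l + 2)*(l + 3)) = l + 3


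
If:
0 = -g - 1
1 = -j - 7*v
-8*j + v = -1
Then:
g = -1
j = 2/19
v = -3/19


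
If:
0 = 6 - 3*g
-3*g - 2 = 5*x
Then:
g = 2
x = -8/5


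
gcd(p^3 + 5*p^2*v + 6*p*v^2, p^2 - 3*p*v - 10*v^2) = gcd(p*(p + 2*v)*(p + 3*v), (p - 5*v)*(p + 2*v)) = p + 2*v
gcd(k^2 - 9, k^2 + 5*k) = 1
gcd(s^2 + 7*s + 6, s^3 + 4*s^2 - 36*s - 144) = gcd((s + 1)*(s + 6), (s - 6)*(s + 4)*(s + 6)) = s + 6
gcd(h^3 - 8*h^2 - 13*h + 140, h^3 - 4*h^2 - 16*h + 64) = h + 4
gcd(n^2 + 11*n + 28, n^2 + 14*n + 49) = n + 7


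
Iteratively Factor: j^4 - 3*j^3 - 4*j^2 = (j - 4)*(j^3 + j^2) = j*(j - 4)*(j^2 + j) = j*(j - 4)*(j + 1)*(j)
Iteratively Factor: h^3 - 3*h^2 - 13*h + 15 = (h + 3)*(h^2 - 6*h + 5) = (h - 5)*(h + 3)*(h - 1)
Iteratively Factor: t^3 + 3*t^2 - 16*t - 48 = (t + 4)*(t^2 - t - 12) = (t - 4)*(t + 4)*(t + 3)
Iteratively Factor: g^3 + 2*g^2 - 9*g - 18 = (g + 2)*(g^2 - 9) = (g - 3)*(g + 2)*(g + 3)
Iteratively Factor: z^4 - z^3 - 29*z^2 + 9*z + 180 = (z + 4)*(z^3 - 5*z^2 - 9*z + 45) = (z + 3)*(z + 4)*(z^2 - 8*z + 15) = (z - 5)*(z + 3)*(z + 4)*(z - 3)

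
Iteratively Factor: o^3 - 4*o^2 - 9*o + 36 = (o - 3)*(o^2 - o - 12) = (o - 3)*(o + 3)*(o - 4)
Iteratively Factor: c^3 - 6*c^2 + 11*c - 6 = (c - 2)*(c^2 - 4*c + 3) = (c - 2)*(c - 1)*(c - 3)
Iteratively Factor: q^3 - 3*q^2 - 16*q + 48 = (q - 4)*(q^2 + q - 12) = (q - 4)*(q + 4)*(q - 3)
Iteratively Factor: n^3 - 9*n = (n - 3)*(n^2 + 3*n) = (n - 3)*(n + 3)*(n)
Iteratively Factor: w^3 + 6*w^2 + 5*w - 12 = (w - 1)*(w^2 + 7*w + 12) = (w - 1)*(w + 4)*(w + 3)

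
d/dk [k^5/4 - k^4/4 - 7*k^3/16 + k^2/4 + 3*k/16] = 5*k^4/4 - k^3 - 21*k^2/16 + k/2 + 3/16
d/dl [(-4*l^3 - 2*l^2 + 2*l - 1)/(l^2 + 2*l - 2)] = 2*(-2*l^4 - 8*l^3 + 9*l^2 + 5*l - 1)/(l^4 + 4*l^3 - 8*l + 4)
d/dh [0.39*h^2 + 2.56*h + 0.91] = 0.78*h + 2.56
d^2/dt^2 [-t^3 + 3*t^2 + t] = 6 - 6*t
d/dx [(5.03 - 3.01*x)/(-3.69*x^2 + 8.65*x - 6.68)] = (-11.1069*x^2 + 37.1214*x - 23.4027)/(13.6161*x^4 - 63.837*x^3 + 124.1209*x^2 - 115.564*x + 44.6224)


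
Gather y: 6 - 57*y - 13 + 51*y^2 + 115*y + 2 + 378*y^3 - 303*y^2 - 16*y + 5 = 378*y^3 - 252*y^2 + 42*y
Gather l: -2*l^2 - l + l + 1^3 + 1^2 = 2 - 2*l^2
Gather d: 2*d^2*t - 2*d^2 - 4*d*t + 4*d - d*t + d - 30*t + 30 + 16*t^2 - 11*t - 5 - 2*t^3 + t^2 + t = d^2*(2*t - 2) + d*(5 - 5*t) - 2*t^3 + 17*t^2 - 40*t + 25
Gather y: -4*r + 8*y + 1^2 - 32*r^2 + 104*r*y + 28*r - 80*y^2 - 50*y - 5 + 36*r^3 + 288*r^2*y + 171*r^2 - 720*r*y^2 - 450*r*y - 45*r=36*r^3 + 139*r^2 - 21*r + y^2*(-720*r - 80) + y*(288*r^2 - 346*r - 42) - 4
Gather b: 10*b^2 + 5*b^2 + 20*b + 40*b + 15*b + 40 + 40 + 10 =15*b^2 + 75*b + 90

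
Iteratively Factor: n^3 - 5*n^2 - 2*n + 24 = (n + 2)*(n^2 - 7*n + 12) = (n - 3)*(n + 2)*(n - 4)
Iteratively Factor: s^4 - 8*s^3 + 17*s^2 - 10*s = (s - 5)*(s^3 - 3*s^2 + 2*s) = (s - 5)*(s - 1)*(s^2 - 2*s) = s*(s - 5)*(s - 1)*(s - 2)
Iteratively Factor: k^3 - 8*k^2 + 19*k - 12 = (k - 3)*(k^2 - 5*k + 4) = (k - 3)*(k - 1)*(k - 4)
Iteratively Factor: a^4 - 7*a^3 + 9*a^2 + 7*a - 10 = (a - 1)*(a^3 - 6*a^2 + 3*a + 10) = (a - 1)*(a + 1)*(a^2 - 7*a + 10) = (a - 5)*(a - 1)*(a + 1)*(a - 2)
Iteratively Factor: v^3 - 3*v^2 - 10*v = (v)*(v^2 - 3*v - 10) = v*(v + 2)*(v - 5)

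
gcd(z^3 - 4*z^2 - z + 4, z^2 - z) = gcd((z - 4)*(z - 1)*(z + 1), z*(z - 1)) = z - 1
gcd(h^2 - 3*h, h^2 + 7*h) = h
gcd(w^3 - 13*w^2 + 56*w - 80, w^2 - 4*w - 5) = w - 5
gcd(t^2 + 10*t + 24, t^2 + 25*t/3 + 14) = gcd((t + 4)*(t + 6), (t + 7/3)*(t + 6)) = t + 6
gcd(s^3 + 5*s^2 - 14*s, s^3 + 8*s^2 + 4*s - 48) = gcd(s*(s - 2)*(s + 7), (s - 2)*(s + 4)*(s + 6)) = s - 2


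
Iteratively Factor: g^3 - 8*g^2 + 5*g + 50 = (g + 2)*(g^2 - 10*g + 25) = (g - 5)*(g + 2)*(g - 5)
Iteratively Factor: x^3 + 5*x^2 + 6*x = (x + 3)*(x^2 + 2*x) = x*(x + 3)*(x + 2)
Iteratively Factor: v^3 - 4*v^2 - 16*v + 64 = (v + 4)*(v^2 - 8*v + 16) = (v - 4)*(v + 4)*(v - 4)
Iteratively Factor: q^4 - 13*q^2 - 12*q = (q)*(q^3 - 13*q - 12) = q*(q - 4)*(q^2 + 4*q + 3) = q*(q - 4)*(q + 1)*(q + 3)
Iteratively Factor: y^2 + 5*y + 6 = (y + 3)*(y + 2)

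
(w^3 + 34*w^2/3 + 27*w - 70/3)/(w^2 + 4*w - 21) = (3*w^2 + 13*w - 10)/(3*(w - 3))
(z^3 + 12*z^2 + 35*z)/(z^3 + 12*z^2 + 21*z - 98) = z*(z + 5)/(z^2 + 5*z - 14)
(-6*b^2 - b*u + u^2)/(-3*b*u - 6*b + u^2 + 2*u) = (2*b + u)/(u + 2)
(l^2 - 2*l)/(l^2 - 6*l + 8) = l/(l - 4)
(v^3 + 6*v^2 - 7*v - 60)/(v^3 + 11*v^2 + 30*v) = (v^2 + v - 12)/(v*(v + 6))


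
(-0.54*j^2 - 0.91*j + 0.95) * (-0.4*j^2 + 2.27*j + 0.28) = 0.216*j^4 - 0.8618*j^3 - 2.5969*j^2 + 1.9017*j + 0.266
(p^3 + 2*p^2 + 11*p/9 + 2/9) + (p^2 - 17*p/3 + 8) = p^3 + 3*p^2 - 40*p/9 + 74/9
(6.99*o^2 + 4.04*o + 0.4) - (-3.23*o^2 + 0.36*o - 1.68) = 10.22*o^2 + 3.68*o + 2.08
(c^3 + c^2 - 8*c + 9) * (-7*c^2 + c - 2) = -7*c^5 - 6*c^4 + 55*c^3 - 73*c^2 + 25*c - 18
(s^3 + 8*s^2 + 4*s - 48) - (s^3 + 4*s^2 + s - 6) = 4*s^2 + 3*s - 42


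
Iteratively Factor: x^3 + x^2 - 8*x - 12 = (x + 2)*(x^2 - x - 6) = (x + 2)^2*(x - 3)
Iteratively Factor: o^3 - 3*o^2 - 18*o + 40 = (o - 2)*(o^2 - o - 20) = (o - 5)*(o - 2)*(o + 4)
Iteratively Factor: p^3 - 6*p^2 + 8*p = (p - 4)*(p^2 - 2*p) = (p - 4)*(p - 2)*(p)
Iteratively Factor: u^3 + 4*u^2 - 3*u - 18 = (u + 3)*(u^2 + u - 6) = (u + 3)^2*(u - 2)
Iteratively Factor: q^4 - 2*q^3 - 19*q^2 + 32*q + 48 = (q - 4)*(q^3 + 2*q^2 - 11*q - 12) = (q - 4)*(q + 1)*(q^2 + q - 12) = (q - 4)*(q - 3)*(q + 1)*(q + 4)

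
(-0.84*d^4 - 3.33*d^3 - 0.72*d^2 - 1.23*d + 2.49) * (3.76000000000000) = -3.1584*d^4 - 12.5208*d^3 - 2.7072*d^2 - 4.6248*d + 9.3624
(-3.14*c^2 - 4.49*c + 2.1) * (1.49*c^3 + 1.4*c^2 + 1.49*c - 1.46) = -4.6786*c^5 - 11.0861*c^4 - 7.8356*c^3 + 0.8343*c^2 + 9.6844*c - 3.066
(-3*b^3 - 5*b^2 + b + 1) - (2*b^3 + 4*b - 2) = -5*b^3 - 5*b^2 - 3*b + 3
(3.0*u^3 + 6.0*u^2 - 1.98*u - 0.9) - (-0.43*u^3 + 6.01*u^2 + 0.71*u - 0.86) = 3.43*u^3 - 0.00999999999999979*u^2 - 2.69*u - 0.04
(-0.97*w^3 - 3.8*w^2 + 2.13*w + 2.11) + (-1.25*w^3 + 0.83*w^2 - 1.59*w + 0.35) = -2.22*w^3 - 2.97*w^2 + 0.54*w + 2.46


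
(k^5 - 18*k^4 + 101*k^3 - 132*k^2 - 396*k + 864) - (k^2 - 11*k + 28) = k^5 - 18*k^4 + 101*k^3 - 133*k^2 - 385*k + 836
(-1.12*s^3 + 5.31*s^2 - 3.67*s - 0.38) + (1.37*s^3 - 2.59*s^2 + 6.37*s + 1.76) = 0.25*s^3 + 2.72*s^2 + 2.7*s + 1.38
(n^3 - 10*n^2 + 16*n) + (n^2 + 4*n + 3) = n^3 - 9*n^2 + 20*n + 3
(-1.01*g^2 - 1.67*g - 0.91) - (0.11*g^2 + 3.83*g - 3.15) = -1.12*g^2 - 5.5*g + 2.24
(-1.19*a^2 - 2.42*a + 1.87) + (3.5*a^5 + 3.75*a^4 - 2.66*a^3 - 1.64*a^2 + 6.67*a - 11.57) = 3.5*a^5 + 3.75*a^4 - 2.66*a^3 - 2.83*a^2 + 4.25*a - 9.7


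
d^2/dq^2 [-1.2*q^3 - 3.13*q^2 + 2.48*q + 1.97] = -7.2*q - 6.26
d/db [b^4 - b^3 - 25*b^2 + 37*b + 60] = 4*b^3 - 3*b^2 - 50*b + 37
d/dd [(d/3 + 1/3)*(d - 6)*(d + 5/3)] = d^2 - 20*d/9 - 43/9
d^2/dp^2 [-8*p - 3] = 0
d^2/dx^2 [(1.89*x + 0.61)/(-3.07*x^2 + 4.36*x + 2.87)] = ((1.89*x + 0.61)*(6.14*x - 4.36)*(12.28*x - 8.72) + (34.8138*x - 12.7354)*(-3.07*x^2 + 4.36*x + 2.87))/(-3.07*x^2 + 4.36*x + 2.87)^3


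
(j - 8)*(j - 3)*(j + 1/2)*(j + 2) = j^4 - 17*j^3/2 - 5*j^2/2 + 49*j + 24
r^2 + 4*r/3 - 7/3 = (r - 1)*(r + 7/3)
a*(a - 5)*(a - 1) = a^3 - 6*a^2 + 5*a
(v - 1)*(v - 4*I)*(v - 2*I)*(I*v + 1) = I*v^4 + 7*v^3 - I*v^3 - 7*v^2 - 14*I*v^2 - 8*v + 14*I*v + 8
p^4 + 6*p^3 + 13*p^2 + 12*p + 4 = (p + 1)^2*(p + 2)^2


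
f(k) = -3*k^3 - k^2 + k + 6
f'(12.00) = -1319.00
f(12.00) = -5310.00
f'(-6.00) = -311.00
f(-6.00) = 612.00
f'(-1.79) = -24.26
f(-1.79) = 18.21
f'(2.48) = -59.31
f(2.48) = -43.43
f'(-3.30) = -90.41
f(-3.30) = 99.62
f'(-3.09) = -78.75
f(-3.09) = 81.87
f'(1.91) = -35.65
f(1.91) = -16.64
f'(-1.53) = -17.01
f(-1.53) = 12.87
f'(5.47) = -279.23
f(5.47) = -509.45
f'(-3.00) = -74.00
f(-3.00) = 75.00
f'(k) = -9*k^2 - 2*k + 1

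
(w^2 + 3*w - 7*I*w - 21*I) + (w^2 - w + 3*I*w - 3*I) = 2*w^2 + 2*w - 4*I*w - 24*I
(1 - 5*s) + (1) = 2 - 5*s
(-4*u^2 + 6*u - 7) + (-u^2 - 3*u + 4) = -5*u^2 + 3*u - 3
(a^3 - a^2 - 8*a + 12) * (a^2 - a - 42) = a^5 - 2*a^4 - 49*a^3 + 62*a^2 + 324*a - 504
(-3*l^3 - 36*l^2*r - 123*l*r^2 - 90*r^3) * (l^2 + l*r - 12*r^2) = -3*l^5 - 39*l^4*r - 123*l^3*r^2 + 219*l^2*r^3 + 1386*l*r^4 + 1080*r^5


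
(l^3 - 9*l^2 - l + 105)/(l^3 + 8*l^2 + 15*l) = (l^2 - 12*l + 35)/(l*(l + 5))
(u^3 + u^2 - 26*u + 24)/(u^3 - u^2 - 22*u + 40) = (u^2 + 5*u - 6)/(u^2 + 3*u - 10)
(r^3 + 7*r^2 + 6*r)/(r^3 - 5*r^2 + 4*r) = (r^2 + 7*r + 6)/(r^2 - 5*r + 4)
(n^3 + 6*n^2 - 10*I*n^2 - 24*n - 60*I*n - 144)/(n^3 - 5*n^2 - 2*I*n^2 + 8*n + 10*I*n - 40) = (n^2 + 6*n*(1 - I) - 36*I)/(n^2 + n*(-5 + 2*I) - 10*I)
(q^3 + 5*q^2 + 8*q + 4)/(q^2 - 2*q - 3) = (q^2 + 4*q + 4)/(q - 3)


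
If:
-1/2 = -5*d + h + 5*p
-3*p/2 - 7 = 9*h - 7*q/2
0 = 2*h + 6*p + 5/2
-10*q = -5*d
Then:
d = -221/1048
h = -1663/2096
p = -319/2096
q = -221/2096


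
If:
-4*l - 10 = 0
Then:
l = -5/2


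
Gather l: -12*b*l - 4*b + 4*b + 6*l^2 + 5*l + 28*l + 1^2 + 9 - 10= 6*l^2 + l*(33 - 12*b)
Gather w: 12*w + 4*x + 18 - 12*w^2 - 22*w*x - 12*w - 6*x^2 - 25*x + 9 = -12*w^2 - 22*w*x - 6*x^2 - 21*x + 27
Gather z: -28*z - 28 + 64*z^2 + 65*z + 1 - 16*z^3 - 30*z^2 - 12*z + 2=-16*z^3 + 34*z^2 + 25*z - 25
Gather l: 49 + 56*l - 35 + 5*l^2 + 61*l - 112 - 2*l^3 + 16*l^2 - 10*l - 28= -2*l^3 + 21*l^2 + 107*l - 126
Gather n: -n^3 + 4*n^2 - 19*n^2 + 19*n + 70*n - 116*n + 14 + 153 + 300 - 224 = -n^3 - 15*n^2 - 27*n + 243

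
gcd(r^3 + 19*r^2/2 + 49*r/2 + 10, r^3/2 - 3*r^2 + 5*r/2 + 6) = 1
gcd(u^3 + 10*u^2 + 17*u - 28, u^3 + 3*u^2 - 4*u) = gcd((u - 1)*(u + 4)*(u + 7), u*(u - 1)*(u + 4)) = u^2 + 3*u - 4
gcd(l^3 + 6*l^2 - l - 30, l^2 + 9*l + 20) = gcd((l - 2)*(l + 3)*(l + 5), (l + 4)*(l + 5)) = l + 5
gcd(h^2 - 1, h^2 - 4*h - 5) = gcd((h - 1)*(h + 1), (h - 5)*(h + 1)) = h + 1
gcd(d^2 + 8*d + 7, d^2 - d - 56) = d + 7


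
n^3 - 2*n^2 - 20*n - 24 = (n - 6)*(n + 2)^2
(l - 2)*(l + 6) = l^2 + 4*l - 12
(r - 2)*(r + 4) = r^2 + 2*r - 8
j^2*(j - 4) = j^3 - 4*j^2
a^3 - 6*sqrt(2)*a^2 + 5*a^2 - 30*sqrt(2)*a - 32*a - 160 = (a + 5)*(a - 8*sqrt(2))*(a + 2*sqrt(2))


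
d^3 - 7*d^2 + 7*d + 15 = (d - 5)*(d - 3)*(d + 1)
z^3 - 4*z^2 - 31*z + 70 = (z - 7)*(z - 2)*(z + 5)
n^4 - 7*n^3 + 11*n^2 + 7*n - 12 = (n - 4)*(n - 3)*(n - 1)*(n + 1)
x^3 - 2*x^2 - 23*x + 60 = (x - 4)*(x - 3)*(x + 5)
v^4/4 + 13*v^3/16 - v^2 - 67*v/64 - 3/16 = (v/4 + 1)*(v - 3/2)*(v + 1/4)*(v + 1/2)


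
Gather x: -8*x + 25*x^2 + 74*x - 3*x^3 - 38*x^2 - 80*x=-3*x^3 - 13*x^2 - 14*x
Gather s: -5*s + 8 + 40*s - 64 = 35*s - 56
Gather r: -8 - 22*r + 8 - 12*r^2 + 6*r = -12*r^2 - 16*r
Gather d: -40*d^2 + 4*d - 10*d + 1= -40*d^2 - 6*d + 1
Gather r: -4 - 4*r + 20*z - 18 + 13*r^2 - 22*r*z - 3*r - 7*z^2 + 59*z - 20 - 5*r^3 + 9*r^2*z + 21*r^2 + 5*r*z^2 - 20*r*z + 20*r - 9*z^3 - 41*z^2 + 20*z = -5*r^3 + r^2*(9*z + 34) + r*(5*z^2 - 42*z + 13) - 9*z^3 - 48*z^2 + 99*z - 42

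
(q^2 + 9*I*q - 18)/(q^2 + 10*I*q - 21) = (q + 6*I)/(q + 7*I)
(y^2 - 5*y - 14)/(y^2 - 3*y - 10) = (y - 7)/(y - 5)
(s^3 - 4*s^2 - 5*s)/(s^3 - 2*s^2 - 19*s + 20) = s*(s + 1)/(s^2 + 3*s - 4)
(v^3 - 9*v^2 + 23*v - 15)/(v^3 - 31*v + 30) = (v - 3)/(v + 6)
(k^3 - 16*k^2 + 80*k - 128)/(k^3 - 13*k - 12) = (k^2 - 12*k + 32)/(k^2 + 4*k + 3)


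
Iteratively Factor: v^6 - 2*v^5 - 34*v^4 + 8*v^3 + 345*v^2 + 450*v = (v + 2)*(v^5 - 4*v^4 - 26*v^3 + 60*v^2 + 225*v) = (v + 2)*(v + 3)*(v^4 - 7*v^3 - 5*v^2 + 75*v) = v*(v + 2)*(v + 3)*(v^3 - 7*v^2 - 5*v + 75) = v*(v - 5)*(v + 2)*(v + 3)*(v^2 - 2*v - 15) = v*(v - 5)*(v + 2)*(v + 3)^2*(v - 5)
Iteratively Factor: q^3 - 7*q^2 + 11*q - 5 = (q - 5)*(q^2 - 2*q + 1) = (q - 5)*(q - 1)*(q - 1)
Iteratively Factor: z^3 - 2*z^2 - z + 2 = (z - 2)*(z^2 - 1) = (z - 2)*(z + 1)*(z - 1)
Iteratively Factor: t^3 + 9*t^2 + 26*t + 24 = (t + 2)*(t^2 + 7*t + 12) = (t + 2)*(t + 3)*(t + 4)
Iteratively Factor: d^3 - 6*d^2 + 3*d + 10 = (d - 2)*(d^2 - 4*d - 5) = (d - 2)*(d + 1)*(d - 5)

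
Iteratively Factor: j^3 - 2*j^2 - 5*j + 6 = (j + 2)*(j^2 - 4*j + 3) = (j - 3)*(j + 2)*(j - 1)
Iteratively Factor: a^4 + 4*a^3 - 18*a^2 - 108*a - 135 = (a + 3)*(a^3 + a^2 - 21*a - 45) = (a + 3)^2*(a^2 - 2*a - 15) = (a + 3)^3*(a - 5)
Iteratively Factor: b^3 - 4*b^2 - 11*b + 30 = (b - 2)*(b^2 - 2*b - 15) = (b - 2)*(b + 3)*(b - 5)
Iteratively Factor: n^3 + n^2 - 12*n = (n + 4)*(n^2 - 3*n) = n*(n + 4)*(n - 3)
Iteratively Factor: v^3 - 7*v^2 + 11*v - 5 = (v - 1)*(v^2 - 6*v + 5) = (v - 5)*(v - 1)*(v - 1)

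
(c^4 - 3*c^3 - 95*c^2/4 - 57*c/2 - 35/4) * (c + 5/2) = c^5 - c^4/2 - 125*c^3/4 - 703*c^2/8 - 80*c - 175/8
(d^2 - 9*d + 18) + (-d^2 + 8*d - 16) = 2 - d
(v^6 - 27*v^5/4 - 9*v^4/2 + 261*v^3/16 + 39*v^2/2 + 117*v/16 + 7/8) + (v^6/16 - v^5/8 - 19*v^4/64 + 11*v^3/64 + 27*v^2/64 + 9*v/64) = 17*v^6/16 - 55*v^5/8 - 307*v^4/64 + 1055*v^3/64 + 1275*v^2/64 + 477*v/64 + 7/8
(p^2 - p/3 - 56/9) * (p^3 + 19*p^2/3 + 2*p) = p^5 + 6*p^4 - 19*p^3/3 - 1082*p^2/27 - 112*p/9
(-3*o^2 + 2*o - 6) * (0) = 0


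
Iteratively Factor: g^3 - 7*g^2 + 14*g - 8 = (g - 2)*(g^2 - 5*g + 4) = (g - 2)*(g - 1)*(g - 4)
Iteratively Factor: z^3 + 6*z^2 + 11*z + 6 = (z + 3)*(z^2 + 3*z + 2) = (z + 1)*(z + 3)*(z + 2)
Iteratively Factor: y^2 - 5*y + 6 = (y - 3)*(y - 2)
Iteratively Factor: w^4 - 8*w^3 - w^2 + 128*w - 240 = (w - 5)*(w^3 - 3*w^2 - 16*w + 48) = (w - 5)*(w - 4)*(w^2 + w - 12) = (w - 5)*(w - 4)*(w + 4)*(w - 3)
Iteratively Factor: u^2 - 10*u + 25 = (u - 5)*(u - 5)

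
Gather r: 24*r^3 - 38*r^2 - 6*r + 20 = 24*r^3 - 38*r^2 - 6*r + 20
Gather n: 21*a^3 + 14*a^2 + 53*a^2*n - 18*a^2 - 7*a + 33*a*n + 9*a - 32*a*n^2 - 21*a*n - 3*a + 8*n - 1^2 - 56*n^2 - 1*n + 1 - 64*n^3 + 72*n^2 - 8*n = 21*a^3 - 4*a^2 - a - 64*n^3 + n^2*(16 - 32*a) + n*(53*a^2 + 12*a - 1)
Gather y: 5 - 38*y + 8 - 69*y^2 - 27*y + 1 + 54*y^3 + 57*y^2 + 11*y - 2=54*y^3 - 12*y^2 - 54*y + 12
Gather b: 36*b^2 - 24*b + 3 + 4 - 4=36*b^2 - 24*b + 3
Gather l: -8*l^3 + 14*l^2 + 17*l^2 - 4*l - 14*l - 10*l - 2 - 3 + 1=-8*l^3 + 31*l^2 - 28*l - 4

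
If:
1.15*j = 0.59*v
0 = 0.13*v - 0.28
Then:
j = 1.11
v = 2.15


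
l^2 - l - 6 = (l - 3)*(l + 2)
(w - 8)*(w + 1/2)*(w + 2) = w^3 - 11*w^2/2 - 19*w - 8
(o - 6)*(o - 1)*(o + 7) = o^3 - 43*o + 42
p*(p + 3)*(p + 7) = p^3 + 10*p^2 + 21*p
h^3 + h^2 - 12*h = h*(h - 3)*(h + 4)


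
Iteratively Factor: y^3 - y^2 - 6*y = (y + 2)*(y^2 - 3*y) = (y - 3)*(y + 2)*(y)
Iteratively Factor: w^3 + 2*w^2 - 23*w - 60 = (w - 5)*(w^2 + 7*w + 12) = (w - 5)*(w + 4)*(w + 3)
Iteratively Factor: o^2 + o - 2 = (o + 2)*(o - 1)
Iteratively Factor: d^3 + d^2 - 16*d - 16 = (d + 1)*(d^2 - 16) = (d + 1)*(d + 4)*(d - 4)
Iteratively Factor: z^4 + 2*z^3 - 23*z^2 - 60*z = (z + 3)*(z^3 - z^2 - 20*z) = (z + 3)*(z + 4)*(z^2 - 5*z) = z*(z + 3)*(z + 4)*(z - 5)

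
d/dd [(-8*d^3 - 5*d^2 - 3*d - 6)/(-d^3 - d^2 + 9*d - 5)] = (3*d^4 - 150*d^3 + 54*d^2 + 38*d + 69)/(d^6 + 2*d^5 - 17*d^4 - 8*d^3 + 91*d^2 - 90*d + 25)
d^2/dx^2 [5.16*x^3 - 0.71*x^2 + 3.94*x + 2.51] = 30.96*x - 1.42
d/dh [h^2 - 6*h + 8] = 2*h - 6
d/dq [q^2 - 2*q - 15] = 2*q - 2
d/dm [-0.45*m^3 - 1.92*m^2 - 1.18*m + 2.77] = -1.35*m^2 - 3.84*m - 1.18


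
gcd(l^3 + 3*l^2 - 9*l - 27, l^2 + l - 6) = l + 3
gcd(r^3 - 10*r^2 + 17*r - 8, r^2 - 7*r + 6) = r - 1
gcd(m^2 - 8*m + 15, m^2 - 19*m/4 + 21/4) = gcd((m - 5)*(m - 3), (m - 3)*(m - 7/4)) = m - 3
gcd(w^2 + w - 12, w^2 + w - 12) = w^2 + w - 12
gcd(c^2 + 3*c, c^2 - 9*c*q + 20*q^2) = 1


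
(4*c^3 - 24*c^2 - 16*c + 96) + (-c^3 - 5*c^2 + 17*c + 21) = 3*c^3 - 29*c^2 + c + 117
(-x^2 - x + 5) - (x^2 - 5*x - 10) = -2*x^2 + 4*x + 15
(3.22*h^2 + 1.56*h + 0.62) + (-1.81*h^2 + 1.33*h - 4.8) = 1.41*h^2 + 2.89*h - 4.18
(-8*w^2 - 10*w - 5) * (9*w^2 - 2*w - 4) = -72*w^4 - 74*w^3 + 7*w^2 + 50*w + 20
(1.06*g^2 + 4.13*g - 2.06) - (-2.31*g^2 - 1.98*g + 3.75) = 3.37*g^2 + 6.11*g - 5.81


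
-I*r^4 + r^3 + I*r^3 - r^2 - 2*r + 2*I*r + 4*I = (r - 2)*(r - I)*(r + 2*I)*(-I*r - I)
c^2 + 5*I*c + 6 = (c - I)*(c + 6*I)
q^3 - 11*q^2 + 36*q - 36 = (q - 6)*(q - 3)*(q - 2)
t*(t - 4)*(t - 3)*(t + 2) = t^4 - 5*t^3 - 2*t^2 + 24*t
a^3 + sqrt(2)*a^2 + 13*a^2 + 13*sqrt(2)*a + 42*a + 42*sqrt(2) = (a + 6)*(a + 7)*(a + sqrt(2))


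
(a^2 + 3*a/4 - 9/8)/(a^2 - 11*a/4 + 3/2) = (a + 3/2)/(a - 2)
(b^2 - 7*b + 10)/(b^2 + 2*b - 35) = (b - 2)/(b + 7)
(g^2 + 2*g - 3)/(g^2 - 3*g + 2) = (g + 3)/(g - 2)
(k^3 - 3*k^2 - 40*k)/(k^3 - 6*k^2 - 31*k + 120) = k/(k - 3)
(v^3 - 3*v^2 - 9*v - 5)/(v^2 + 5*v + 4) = (v^2 - 4*v - 5)/(v + 4)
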